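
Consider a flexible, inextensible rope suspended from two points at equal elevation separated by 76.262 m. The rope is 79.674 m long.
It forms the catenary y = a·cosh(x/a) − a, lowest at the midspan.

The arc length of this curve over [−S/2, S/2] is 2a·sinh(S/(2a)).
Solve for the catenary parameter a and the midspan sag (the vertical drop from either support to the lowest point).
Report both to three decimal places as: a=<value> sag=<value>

seed: a₀ = √(S³/(24(L−S))) = √(76.262³/(24·3.412)) = 73.595651
iter 1: u=0.518115  f(a)=+4.609e-02  f'(a)=-9.524e-02  a ← 73.595651 − (+4.609e-02/-9.524e-02) = 74.079609
iter 2: u=0.514730  f(a)=+4.586e-04  f'(a)=-9.335e-02  a ← 74.079609 − (+4.586e-04/-9.335e-02) = 74.084522
iter 3: u=0.514696  f(a)=+4.641e-08  f'(a)=-9.333e-02  a ← 74.084522 − (+4.641e-08/-9.333e-02) = 74.084522
iter 4: u=0.514696  f(a)=-1.421e-14  f'(a)=-9.333e-02  a ← 74.084522 − (-1.421e-14/-9.333e-02) = 74.084522
converged: |Δa| < 1e-12 after 4 iterations
sag = a·(cosh(S/(2a)) − 1) = 74.084522·(cosh(0.514696) − 1) = 10.031487
T_max/T_min = cosh(S/(2a)) = 1.135406

a=74.085 sag=10.031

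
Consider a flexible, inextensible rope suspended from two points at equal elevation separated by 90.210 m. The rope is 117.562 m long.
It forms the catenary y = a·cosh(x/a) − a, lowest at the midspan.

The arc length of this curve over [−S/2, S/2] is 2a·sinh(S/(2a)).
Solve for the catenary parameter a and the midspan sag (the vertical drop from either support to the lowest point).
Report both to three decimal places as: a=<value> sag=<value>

seed: a₀ = √(S³/(24(L−S))) = √(90.210³/(24·27.352)) = 33.441200
iter 1: u=1.348785  f(a)=+2.599e+00  f'(a)=-1.953e+00  a ← 33.441200 − (+2.599e+00/-1.953e+00) = 34.771433
iter 2: u=1.297186  f(a)=+1.631e-01  f'(a)=-1.715e+00  a ← 34.771433 − (+1.631e-01/-1.715e+00) = 34.866518
iter 3: u=1.293648  f(a)=+7.376e-04  f'(a)=-1.700e+00  a ← 34.866518 − (+7.376e-04/-1.700e+00) = 34.866952
iter 4: u=1.293632  f(a)=+1.524e-08  f'(a)=-1.700e+00  a ← 34.866952 − (+1.524e-08/-1.700e+00) = 34.866952
iter 5: u=1.293632  f(a)=+1.421e-14  f'(a)=-1.700e+00  a ← 34.866952 − (+1.421e-14/-1.700e+00) = 34.866952
converged: |Δa| < 1e-12 after 5 iterations
sag = a·(cosh(S/(2a)) − 1) = 34.866952·(cosh(1.293632) − 1) = 33.477106
T_max/T_min = cosh(S/(2a)) = 1.960139

a=34.867 sag=33.477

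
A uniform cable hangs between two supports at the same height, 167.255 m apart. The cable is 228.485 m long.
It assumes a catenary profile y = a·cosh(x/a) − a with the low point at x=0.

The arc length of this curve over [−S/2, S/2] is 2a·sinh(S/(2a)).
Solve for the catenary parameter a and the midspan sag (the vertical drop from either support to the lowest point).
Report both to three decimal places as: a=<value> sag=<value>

seed: a₀ = √(S³/(24(L−S))) = √(167.255³/(24·61.230)) = 56.426214
iter 1: u=1.482068  f(a)=+7.087e+00  f'(a)=-2.686e+00  a ← 56.426214 − (+7.087e+00/-2.686e+00) = 59.064892
iter 2: u=1.415858  f(a)=+5.275e-01  f'(a)=-2.300e+00  a ← 59.064892 − (+5.275e-01/-2.300e+00) = 59.294252
iter 3: u=1.410381  f(a)=+3.441e-03  f'(a)=-2.270e+00  a ← 59.294252 − (+3.441e-03/-2.270e+00) = 59.295768
iter 4: u=1.410345  f(a)=+1.485e-07  f'(a)=-2.270e+00  a ← 59.295768 − (+1.485e-07/-2.270e+00) = 59.295768
iter 5: u=1.410345  f(a)=-5.684e-14  f'(a)=-2.270e+00  a ← 59.295768 − (-5.684e-14/-2.270e+00) = 59.295768
converged: |Δa| < 1e-12 after 5 iterations
sag = a·(cosh(S/(2a)) − 1) = 59.295768·(cosh(1.410345) − 1) = 69.418399
T_max/T_min = cosh(S/(2a)) = 2.170714

a=59.296 sag=69.418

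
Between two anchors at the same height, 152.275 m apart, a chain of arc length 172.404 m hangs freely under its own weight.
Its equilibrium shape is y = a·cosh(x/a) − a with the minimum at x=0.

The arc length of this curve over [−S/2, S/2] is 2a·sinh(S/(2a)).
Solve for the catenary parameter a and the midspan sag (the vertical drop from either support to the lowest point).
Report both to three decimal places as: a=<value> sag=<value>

a=87.138 sag=35.434

seed: a₀ = √(S³/(24(L−S))) = √(152.275³/(24·20.129)) = 85.492141
iter 1: u=0.890579  f(a)=+8.135e-01  f'(a)=-5.093e-01  a ← 85.492141 − (+8.135e-01/-5.093e-01) = 87.089348
iter 2: u=0.874246  f(a)=+2.336e-02  f'(a)=-4.805e-01  a ← 87.089348 − (+2.336e-02/-4.805e-01) = 87.137962
iter 3: u=0.873758  f(a)=+2.052e-05  f'(a)=-4.796e-01  a ← 87.137962 − (+2.052e-05/-4.796e-01) = 87.138005
iter 4: u=0.873758  f(a)=+1.586e-11  f'(a)=-4.796e-01  a ← 87.138005 − (+1.586e-11/-4.796e-01) = 87.138005
converged: |Δa| < 1e-12 after 4 iterations
sag = a·(cosh(S/(2a)) − 1) = 87.138005·(cosh(0.873758) − 1) = 35.433675
T_max/T_min = cosh(S/(2a)) = 1.406639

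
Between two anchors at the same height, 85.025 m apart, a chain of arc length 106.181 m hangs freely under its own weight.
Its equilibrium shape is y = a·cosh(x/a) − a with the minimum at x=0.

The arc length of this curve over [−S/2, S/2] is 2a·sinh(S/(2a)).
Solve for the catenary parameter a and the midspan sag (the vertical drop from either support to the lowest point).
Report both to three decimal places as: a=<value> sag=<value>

seed: a₀ = √(S³/(24(L−S))) = √(85.025³/(24·21.156)) = 34.793455
iter 1: u=1.221853  f(a)=+1.637e+00  f'(a)=-1.408e+00  a ← 34.793455 − (+1.637e+00/-1.408e+00) = 35.956098
iter 2: u=1.182345  f(a)=+8.561e-02  f'(a)=-1.264e+00  a ← 35.956098 − (+8.561e-02/-1.264e+00) = 36.023835
iter 3: u=1.180121  f(a)=+2.629e-04  f'(a)=-1.256e+00  a ← 36.023835 − (+2.629e-04/-1.256e+00) = 36.024044
iter 4: u=1.180115  f(a)=+2.496e-09  f'(a)=-1.256e+00  a ← 36.024044 − (+2.496e-09/-1.256e+00) = 36.024044
iter 5: u=1.180115  f(a)=+1.421e-14  f'(a)=-1.256e+00  a ← 36.024044 − (+1.421e-14/-1.256e+00) = 36.024044
converged: |Δa| < 1e-12 after 5 iterations
sag = a·(cosh(S/(2a)) − 1) = 36.024044·(cosh(1.180115) − 1) = 28.134610
T_max/T_min = cosh(S/(2a)) = 1.780995

a=36.024 sag=28.135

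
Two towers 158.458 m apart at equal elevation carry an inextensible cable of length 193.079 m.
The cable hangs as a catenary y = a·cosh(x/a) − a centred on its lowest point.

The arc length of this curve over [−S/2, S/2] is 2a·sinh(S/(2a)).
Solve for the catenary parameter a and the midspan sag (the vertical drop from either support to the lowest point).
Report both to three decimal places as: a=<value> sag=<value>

a=71.361 sag=48.690

seed: a₀ = √(S³/(24(L−S))) = √(158.458³/(24·34.621)) = 69.198365
iter 1: u=1.144955  f(a)=+2.341e+00  f'(a)=-1.138e+00  a ← 69.198365 − (+2.341e+00/-1.138e+00) = 71.255661
iter 2: u=1.111898  f(a)=+1.085e-01  f'(a)=-1.035e+00  a ← 71.255661 − (+1.085e-01/-1.035e+00) = 71.360482
iter 3: u=1.110264  f(a)=+2.579e-04  f'(a)=-1.030e+00  a ← 71.360482 − (+2.579e-04/-1.030e+00) = 71.360733
iter 4: u=1.110260  f(a)=+1.465e-09  f'(a)=-1.030e+00  a ← 71.360733 − (+1.465e-09/-1.030e+00) = 71.360733
iter 5: u=1.110260  f(a)=-5.684e-14  f'(a)=-1.030e+00  a ← 71.360733 − (-5.684e-14/-1.030e+00) = 71.360733
converged: |Δa| < 1e-12 after 5 iterations
sag = a·(cosh(S/(2a)) − 1) = 71.360733·(cosh(1.110260) − 1) = 48.690212
T_max/T_min = cosh(S/(2a)) = 1.682311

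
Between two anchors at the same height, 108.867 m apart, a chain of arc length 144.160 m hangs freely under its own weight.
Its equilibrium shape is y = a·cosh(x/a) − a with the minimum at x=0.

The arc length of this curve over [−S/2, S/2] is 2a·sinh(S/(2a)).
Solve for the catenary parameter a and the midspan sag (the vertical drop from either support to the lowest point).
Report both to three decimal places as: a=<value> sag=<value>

a=40.802 sag=42.025

seed: a₀ = √(S³/(24(L−S))) = √(108.867³/(24·35.293)) = 39.029634
iter 1: u=1.394671  f(a)=+3.596e+00  f'(a)=-2.186e+00  a ← 39.029634 − (+3.596e+00/-2.186e+00) = 40.674814
iter 2: u=1.338261  f(a)=+2.399e-01  f'(a)=-1.903e+00  a ← 40.674814 − (+2.399e-01/-1.903e+00) = 40.800859
iter 3: u=1.334126  f(a)=+1.236e-03  f'(a)=-1.883e+00  a ← 40.800859 − (+1.236e-03/-1.883e+00) = 40.801515
iter 4: u=1.334105  f(a)=+3.319e-08  f'(a)=-1.883e+00  a ← 40.801515 − (+3.319e-08/-1.883e+00) = 40.801515
iter 5: u=1.334105  f(a)=+0.000e+00  f'(a)=-1.883e+00  a ← 40.801515 − (+0.000e+00/-1.883e+00) = 40.801515
converged: |Δa| < 1e-12 after 5 iterations
sag = a·(cosh(S/(2a)) − 1) = 40.801515·(cosh(1.334105) − 1) = 42.025353
T_max/T_min = cosh(S/(2a)) = 2.029995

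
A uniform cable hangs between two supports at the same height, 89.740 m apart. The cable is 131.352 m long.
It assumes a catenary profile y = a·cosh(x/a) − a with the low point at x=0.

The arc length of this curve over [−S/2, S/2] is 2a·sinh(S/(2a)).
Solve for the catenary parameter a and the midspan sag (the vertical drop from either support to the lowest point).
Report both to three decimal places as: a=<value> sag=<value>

seed: a₀ = √(S³/(24(L−S))) = √(89.740³/(24·41.612)) = 26.900737
iter 1: u=1.667984  f(a)=+6.187e+00  f'(a)=-4.045e+00  a ← 26.900737 − (+6.187e+00/-4.045e+00) = 28.430507
iter 2: u=1.578234  f(a)=+5.670e-01  f'(a)=-3.334e+00  a ← 28.430507 − (+5.670e-01/-3.334e+00) = 28.600562
iter 3: u=1.568850  f(a)=+5.823e-03  f'(a)=-3.266e+00  a ← 28.600562 − (+5.823e-03/-3.266e+00) = 28.602345
iter 4: u=1.568753  f(a)=+6.281e-07  f'(a)=-3.265e+00  a ← 28.602345 − (+6.281e-07/-3.265e+00) = 28.602345
iter 5: u=1.568752  f(a)=+0.000e+00  f'(a)=-3.265e+00  a ← 28.602345 − (+0.000e+00/-3.265e+00) = 28.602345
converged: |Δa| < 1e-12 after 5 iterations
sag = a·(cosh(S/(2a)) − 1) = 28.602345·(cosh(1.568752) − 1) = 43.031663
T_max/T_min = cosh(S/(2a)) = 2.504480

a=28.602 sag=43.032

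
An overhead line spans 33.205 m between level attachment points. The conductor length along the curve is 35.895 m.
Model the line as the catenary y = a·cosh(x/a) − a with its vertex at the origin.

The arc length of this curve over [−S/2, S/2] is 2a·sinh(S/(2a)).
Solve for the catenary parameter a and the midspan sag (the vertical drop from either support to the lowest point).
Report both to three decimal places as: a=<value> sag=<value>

seed: a₀ = √(S³/(24(L−S))) = √(33.205³/(24·2.690)) = 23.813513
iter 1: u=0.697188  f(a)=+6.614e-02  f'(a)=-2.371e-01  a ← 23.813513 − (+6.614e-02/-2.371e-01) = 24.092465
iter 2: u=0.689116  f(a)=+1.180e-03  f'(a)=-2.287e-01  a ← 24.092465 − (+1.180e-03/-2.287e-01) = 24.097625
iter 3: u=0.688968  f(a)=+3.908e-07  f'(a)=-2.286e-01  a ← 24.097625 − (+3.908e-07/-2.286e-01) = 24.097626
iter 4: u=0.688968  f(a)=+4.974e-14  f'(a)=-2.286e-01  a ← 24.097626 − (+4.974e-14/-2.286e-01) = 24.097626
converged: |Δa| < 1e-12 after 4 iterations
sag = a·(cosh(S/(2a)) − 1) = 24.097626·(cosh(0.688968) − 1) = 5.949143
T_max/T_min = cosh(S/(2a)) = 1.246877

a=24.098 sag=5.949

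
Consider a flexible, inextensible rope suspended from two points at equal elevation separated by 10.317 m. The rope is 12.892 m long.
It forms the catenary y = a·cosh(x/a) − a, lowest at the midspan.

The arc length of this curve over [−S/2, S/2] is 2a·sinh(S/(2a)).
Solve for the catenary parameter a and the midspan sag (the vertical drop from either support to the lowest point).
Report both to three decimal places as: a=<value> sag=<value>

seed: a₀ = √(S³/(24(L−S))) = √(10.317³/(24·2.575)) = 4.215372
iter 1: u=1.223735  f(a)=+1.998e-01  f'(a)=-1.415e+00  a ← 4.215372 − (+1.998e-01/-1.415e+00) = 4.356618
iter 2: u=1.184061  f(a)=+1.048e-02  f'(a)=-1.270e+00  a ← 4.356618 − (+1.048e-02/-1.270e+00) = 4.364874
iter 3: u=1.181821  f(a)=+3.239e-05  f'(a)=-1.262e+00  a ← 4.364874 − (+3.239e-05/-1.262e+00) = 4.364899
iter 4: u=1.181814  f(a)=+3.112e-10  f'(a)=-1.262e+00  a ← 4.364899 − (+3.112e-10/-1.262e+00) = 4.364899
iter 5: u=1.181814  f(a)=+0.000e+00  f'(a)=-1.262e+00  a ← 4.364899 − (+0.000e+00/-1.262e+00) = 4.364899
converged: |Δa| < 1e-12 after 5 iterations
sag = a·(cosh(S/(2a)) − 1) = 4.364899·(cosh(1.181814) − 1) = 3.419910
T_max/T_min = cosh(S/(2a)) = 1.783503

a=4.365 sag=3.420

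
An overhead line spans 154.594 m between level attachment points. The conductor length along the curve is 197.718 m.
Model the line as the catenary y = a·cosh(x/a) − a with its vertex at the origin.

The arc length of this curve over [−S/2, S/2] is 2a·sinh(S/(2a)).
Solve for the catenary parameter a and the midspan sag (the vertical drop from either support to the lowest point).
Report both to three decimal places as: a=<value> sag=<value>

seed: a₀ = √(S³/(24(L−S))) = √(154.594³/(24·43.124)) = 59.748060
iter 1: u=1.293716  f(a)=+3.756e+00  f'(a)=-1.700e+00  a ← 59.748060 − (+3.756e+00/-1.700e+00) = 61.957457
iter 2: u=1.247582  f(a)=+2.184e-01  f'(a)=-1.508e+00  a ← 61.957457 − (+2.184e-01/-1.508e+00) = 62.102322
iter 3: u=1.244672  f(a)=+8.392e-04  f'(a)=-1.496e+00  a ← 62.102322 − (+8.392e-04/-1.496e+00) = 62.102883
iter 4: u=1.244660  f(a)=+1.250e-08  f'(a)=-1.496e+00  a ← 62.102883 − (+1.250e-08/-1.496e+00) = 62.102883
iter 5: u=1.244660  f(a)=+0.000e+00  f'(a)=-1.496e+00  a ← 62.102883 − (+0.000e+00/-1.496e+00) = 62.102883
converged: |Δa| < 1e-12 after 5 iterations
sag = a·(cosh(S/(2a)) − 1) = 62.102883·(cosh(1.244660) − 1) = 54.644151
T_max/T_min = cosh(S/(2a)) = 1.879897

a=62.103 sag=54.644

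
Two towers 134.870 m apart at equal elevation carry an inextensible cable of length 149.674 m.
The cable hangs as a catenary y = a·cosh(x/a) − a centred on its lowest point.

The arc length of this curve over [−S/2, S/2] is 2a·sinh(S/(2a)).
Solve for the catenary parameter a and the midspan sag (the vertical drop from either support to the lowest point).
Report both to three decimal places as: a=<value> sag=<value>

a=84.430 sag=28.393

seed: a₀ = √(S³/(24(L−S))) = √(134.870³/(24·14.804)) = 83.095571
iter 1: u=0.811535  f(a)=+4.952e-01  f'(a)=-3.803e-01  a ← 83.095571 − (+4.952e-01/-3.803e-01) = 84.397579
iter 2: u=0.799016  f(a)=+1.188e-02  f'(a)=-3.623e-01  a ← 84.397579 − (+1.188e-02/-3.623e-01) = 84.430368
iter 3: u=0.798706  f(a)=+7.208e-06  f'(a)=-3.618e-01  a ← 84.430368 − (+7.208e-06/-3.618e-01) = 84.430388
iter 4: u=0.798705  f(a)=+2.643e-12  f'(a)=-3.618e-01  a ← 84.430388 − (+2.643e-12/-3.618e-01) = 84.430388
converged: |Δa| < 1e-12 after 4 iterations
sag = a·(cosh(S/(2a)) − 1) = 84.430388·(cosh(0.798705) − 1) = 28.392779
T_max/T_min = cosh(S/(2a)) = 1.336286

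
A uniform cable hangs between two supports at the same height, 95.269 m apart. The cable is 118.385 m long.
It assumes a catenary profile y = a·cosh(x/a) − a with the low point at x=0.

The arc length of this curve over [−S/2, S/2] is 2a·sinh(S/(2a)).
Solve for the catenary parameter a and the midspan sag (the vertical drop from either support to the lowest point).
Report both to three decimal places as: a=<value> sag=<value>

a=40.842 sag=31.073

seed: a₀ = √(S³/(24(L−S))) = √(95.269³/(24·23.116)) = 39.478937
iter 1: u=1.206580  f(a)=+1.742e+00  f'(a)=-1.351e+00  a ← 39.478937 − (+1.742e+00/-1.351e+00) = 40.768817
iter 2: u=1.168405  f(a)=+8.903e-02  f'(a)=-1.216e+00  a ← 40.768817 − (+8.903e-02/-1.216e+00) = 40.842041
iter 3: u=1.166310  f(a)=+2.602e-04  f'(a)=-1.209e+00  a ← 40.842041 − (+2.602e-04/-1.209e+00) = 40.842256
iter 4: u=1.166304  f(a)=+2.237e-09  f'(a)=-1.209e+00  a ← 40.842256 − (+2.237e-09/-1.209e+00) = 40.842256
iter 5: u=1.166304  f(a)=+2.842e-14  f'(a)=-1.209e+00  a ← 40.842256 − (+2.842e-14/-1.209e+00) = 40.842256
converged: |Δa| < 1e-12 after 5 iterations
sag = a·(cosh(S/(2a)) − 1) = 40.842256·(cosh(1.166304) − 1) = 31.073263
T_max/T_min = cosh(S/(2a)) = 1.760812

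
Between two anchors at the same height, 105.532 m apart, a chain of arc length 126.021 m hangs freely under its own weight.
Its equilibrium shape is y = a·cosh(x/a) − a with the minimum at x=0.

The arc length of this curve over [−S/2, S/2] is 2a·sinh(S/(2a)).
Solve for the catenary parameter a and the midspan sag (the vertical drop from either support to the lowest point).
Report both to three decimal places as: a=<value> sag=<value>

a=50.253 sag=30.343

seed: a₀ = √(S³/(24(L−S))) = √(105.532³/(24·20.489)) = 48.888898
iter 1: u=1.079304  f(a)=+1.227e+00  f'(a)=-9.400e-01  a ← 48.888898 − (+1.227e+00/-9.400e-01) = 50.194270
iter 2: u=1.051236  f(a)=+5.086e-02  f'(a)=-8.635e-01  a ← 50.194270 − (+5.086e-02/-8.635e-01) = 50.253171
iter 3: u=1.050003  f(a)=+9.576e-05  f'(a)=-8.603e-01  a ← 50.253171 − (+9.576e-05/-8.603e-01) = 50.253282
iter 4: u=1.050001  f(a)=+3.409e-10  f'(a)=-8.603e-01  a ← 50.253282 − (+3.409e-10/-8.603e-01) = 50.253282
iter 5: u=1.050001  f(a)=-4.263e-14  f'(a)=-8.603e-01  a ← 50.253282 − (-4.263e-14/-8.603e-01) = 50.253282
converged: |Δa| < 1e-12 after 5 iterations
sag = a·(cosh(S/(2a)) − 1) = 50.253282·(cosh(1.050001) − 1) = 30.342720
T_max/T_min = cosh(S/(2a)) = 1.603796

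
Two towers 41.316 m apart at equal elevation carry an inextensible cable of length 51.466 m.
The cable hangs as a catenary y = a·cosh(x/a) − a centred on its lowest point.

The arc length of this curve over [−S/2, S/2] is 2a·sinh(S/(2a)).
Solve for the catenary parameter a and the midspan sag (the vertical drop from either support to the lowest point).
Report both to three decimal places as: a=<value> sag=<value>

seed: a₀ = √(S³/(24(L−S))) = √(41.316³/(24·10.150)) = 17.015267
iter 1: u=1.214086  f(a)=+7.749e-01  f'(a)=-1.378e+00  a ← 17.015267 − (+7.749e-01/-1.378e+00) = 17.577401
iter 2: u=1.175259  f(a)=+4.006e-02  f'(a)=-1.239e+00  a ← 17.577401 − (+4.006e-02/-1.239e+00) = 17.609724
iter 3: u=1.173102  f(a)=+1.200e-04  f'(a)=-1.232e+00  a ← 17.609724 − (+1.200e-04/-1.232e+00) = 17.609821
iter 4: u=1.173095  f(a)=+1.083e-09  f'(a)=-1.232e+00  a ← 17.609821 − (+1.083e-09/-1.232e+00) = 17.609821
iter 5: u=1.173095  f(a)=+7.105e-15  f'(a)=-1.232e+00  a ← 17.609821 − (+7.105e-15/-1.232e+00) = 17.609821
converged: |Δa| < 1e-12 after 5 iterations
sag = a·(cosh(S/(2a)) − 1) = 17.609821·(cosh(1.173095) − 1) = 13.571793
T_max/T_min = cosh(S/(2a)) = 1.770695

a=17.610 sag=13.572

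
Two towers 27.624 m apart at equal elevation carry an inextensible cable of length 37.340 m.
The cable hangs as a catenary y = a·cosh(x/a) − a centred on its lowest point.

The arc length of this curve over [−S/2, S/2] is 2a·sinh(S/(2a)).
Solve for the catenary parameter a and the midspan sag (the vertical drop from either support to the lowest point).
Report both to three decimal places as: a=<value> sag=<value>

a=9.974 sag=11.193

seed: a₀ = √(S³/(24(L−S))) = √(27.624³/(24·9.716)) = 9.507810
iter 1: u=1.452701  f(a)=+1.078e+00  f'(a)=-2.509e+00  a ← 9.507810 − (+1.078e+00/-2.509e+00) = 9.937579
iter 2: u=1.389876  f(a)=+7.742e-02  f'(a)=-2.160e+00  a ← 9.937579 − (+7.742e-02/-2.160e+00) = 9.973414
iter 3: u=1.384882  f(a)=+4.674e-04  f'(a)=-2.134e+00  a ← 9.973414 − (+4.674e-04/-2.134e+00) = 9.973633
iter 4: u=1.384851  f(a)=+1.726e-08  f'(a)=-2.134e+00  a ← 9.973633 − (+1.726e-08/-2.134e+00) = 9.973633
iter 5: u=1.384851  f(a)=-7.105e-15  f'(a)=-2.134e+00  a ← 9.973633 − (-7.105e-15/-2.134e+00) = 9.973633
converged: |Δa| < 1e-12 after 5 iterations
sag = a·(cosh(S/(2a)) − 1) = 9.973633·(cosh(1.384851) − 1) = 11.193376
T_max/T_min = cosh(S/(2a)) = 2.122297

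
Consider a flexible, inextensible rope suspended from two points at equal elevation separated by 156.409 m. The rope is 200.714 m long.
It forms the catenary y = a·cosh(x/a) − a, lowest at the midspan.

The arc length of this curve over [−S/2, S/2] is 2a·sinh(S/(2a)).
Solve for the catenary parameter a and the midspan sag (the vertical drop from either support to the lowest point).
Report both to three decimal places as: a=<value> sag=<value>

a=62.386 sag=55.781

seed: a₀ = √(S³/(24(L−S))) = √(156.409³/(24·44.305)) = 59.987480
iter 1: u=1.303680  f(a)=+3.921e+00  f'(a)=-1.744e+00  a ← 59.987480 − (+3.921e+00/-1.744e+00) = 62.235865
iter 2: u=1.256583  f(a)=+2.312e-01  f'(a)=-1.544e+00  a ← 62.235865 − (+2.312e-01/-1.544e+00) = 62.385647
iter 3: u=1.253566  f(a)=+9.156e-04  f'(a)=-1.532e+00  a ← 62.385647 − (+9.156e-04/-1.532e+00) = 62.386245
iter 4: u=1.253554  f(a)=+1.448e-08  f'(a)=-1.532e+00  a ← 62.386245 − (+1.448e-08/-1.532e+00) = 62.386245
iter 5: u=1.253554  f(a)=+2.842e-14  f'(a)=-1.532e+00  a ← 62.386245 − (+2.842e-14/-1.532e+00) = 62.386245
converged: |Δa| < 1e-12 after 5 iterations
sag = a·(cosh(S/(2a)) − 1) = 62.386245·(cosh(1.253554) − 1) = 55.781310
T_max/T_min = cosh(S/(2a)) = 1.894128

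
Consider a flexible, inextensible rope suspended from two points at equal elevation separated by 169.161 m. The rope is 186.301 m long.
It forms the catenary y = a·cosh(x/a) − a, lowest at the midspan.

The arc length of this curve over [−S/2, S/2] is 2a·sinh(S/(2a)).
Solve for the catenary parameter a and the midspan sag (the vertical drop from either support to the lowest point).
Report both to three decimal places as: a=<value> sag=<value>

a=110.089 sag=34.121

seed: a₀ = √(S³/(24(L−S))) = √(169.161³/(24·17.140)) = 108.477417
iter 1: u=0.779706  f(a)=+5.286e-01  f'(a)=-3.356e-01  a ← 108.477417 − (+5.286e-01/-3.356e-01) = 110.052334
iter 2: u=0.768548  f(a)=+1.173e-02  f'(a)=-3.209e-01  a ← 110.052334 − (+1.173e-02/-3.209e-01) = 110.088895
iter 3: u=0.768293  f(a)=+6.070e-06  f'(a)=-3.206e-01  a ← 110.088895 − (+6.070e-06/-3.206e-01) = 110.088914
iter 4: u=0.768293  f(a)=+1.592e-12  f'(a)=-3.206e-01  a ← 110.088914 − (+1.592e-12/-3.206e-01) = 110.088914
converged: |Δa| < 1e-12 after 4 iterations
sag = a·(cosh(S/(2a)) − 1) = 110.088914·(cosh(0.768293) − 1) = 34.121296
T_max/T_min = cosh(S/(2a)) = 1.309943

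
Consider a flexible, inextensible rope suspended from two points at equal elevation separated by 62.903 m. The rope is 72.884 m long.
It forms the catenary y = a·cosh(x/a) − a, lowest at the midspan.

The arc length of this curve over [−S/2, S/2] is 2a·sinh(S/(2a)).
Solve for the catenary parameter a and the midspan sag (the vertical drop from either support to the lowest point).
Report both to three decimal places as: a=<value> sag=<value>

seed: a₀ = √(S³/(24(L−S))) = √(62.903³/(24·9.981)) = 32.234014
iter 1: u=0.975724  f(a)=+4.860e-01  f'(a)=-6.803e-01  a ← 32.234014 − (+4.860e-01/-6.803e-01) = 32.948464
iter 2: u=0.954567  f(a)=+1.663e-02  f'(a)=-6.345e-01  a ← 32.948464 − (+1.663e-02/-6.345e-01) = 32.974673
iter 3: u=0.953808  f(a)=+2.099e-05  f'(a)=-6.329e-01  a ← 32.974673 − (+2.099e-05/-6.329e-01) = 32.974706
iter 4: u=0.953807  f(a)=+3.357e-11  f'(a)=-6.328e-01  a ← 32.974706 − (+3.357e-11/-6.328e-01) = 32.974706
iter 5: u=0.953807  f(a)=-1.421e-14  f'(a)=-6.328e-01  a ← 32.974706 − (-1.421e-14/-6.328e-01) = 32.974706
converged: |Δa| < 1e-12 after 5 iterations
sag = a·(cosh(S/(2a)) − 1) = 32.974706·(cosh(0.953807) − 1) = 16.171510
T_max/T_min = cosh(S/(2a)) = 1.490422

a=32.975 sag=16.172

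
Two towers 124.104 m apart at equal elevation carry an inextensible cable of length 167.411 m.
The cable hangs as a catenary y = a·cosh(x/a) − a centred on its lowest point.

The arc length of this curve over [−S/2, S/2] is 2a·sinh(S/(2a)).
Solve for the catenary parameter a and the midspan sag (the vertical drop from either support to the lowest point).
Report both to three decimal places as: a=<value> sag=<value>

seed: a₀ = √(S³/(24(L−S))) = √(124.104³/(24·43.307)) = 42.883873
iter 1: u=1.446978  f(a)=+4.766e+00  f'(a)=-2.475e+00  a ← 42.883873 − (+4.766e+00/-2.475e+00) = 44.809307
iter 2: u=1.384802  f(a)=+3.398e-01  f'(a)=-2.134e+00  a ← 44.809307 − (+3.398e-01/-2.134e+00) = 44.968542
iter 3: u=1.379898  f(a)=+2.020e-03  f'(a)=-2.109e+00  a ← 44.968542 − (+2.020e-03/-2.109e+00) = 44.969500
iter 4: u=1.379869  f(a)=+7.234e-08  f'(a)=-2.109e+00  a ← 44.969500 − (+7.234e-08/-2.109e+00) = 44.969500
iter 5: u=1.379869  f(a)=+2.842e-14  f'(a)=-2.109e+00  a ← 44.969500 − (+2.842e-14/-2.109e+00) = 44.969500
converged: |Δa| < 1e-12 after 5 iterations
sag = a·(cosh(S/(2a)) − 1) = 44.969500·(cosh(1.379869) − 1) = 50.050849
T_max/T_min = cosh(S/(2a)) = 2.112995

a=44.969 sag=50.051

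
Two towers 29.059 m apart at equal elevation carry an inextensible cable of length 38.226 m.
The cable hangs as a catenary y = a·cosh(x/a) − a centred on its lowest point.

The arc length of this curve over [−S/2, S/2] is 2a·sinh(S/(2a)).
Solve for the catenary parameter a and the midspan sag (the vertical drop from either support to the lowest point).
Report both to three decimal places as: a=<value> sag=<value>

seed: a₀ = √(S³/(24(L−S))) = √(29.059³/(24·9.167)) = 10.560920
iter 1: u=1.375780  f(a)=+9.077e-01  f'(a)=-2.088e+00  a ← 10.560920 − (+9.077e-01/-2.088e+00) = 10.995719
iter 2: u=1.321378  f(a)=+5.907e-02  f'(a)=-1.824e+00  a ← 10.995719 − (+5.907e-02/-1.824e+00) = 11.028101
iter 3: u=1.317498  f(a)=+2.886e-04  f'(a)=-1.806e+00  a ← 11.028101 − (+2.886e-04/-1.806e+00) = 11.028261
iter 4: u=1.317479  f(a)=+6.965e-09  f'(a)=-1.806e+00  a ← 11.028261 − (+6.965e-09/-1.806e+00) = 11.028261
iter 5: u=1.317479  f(a)=+0.000e+00  f'(a)=-1.806e+00  a ← 11.028261 − (+0.000e+00/-1.806e+00) = 11.028261
converged: |Δa| < 1e-12 after 5 iterations
sag = a·(cosh(S/(2a)) − 1) = 11.028261·(cosh(1.317479) − 1) = 11.038214
T_max/T_min = cosh(S/(2a)) = 2.000902

a=11.028 sag=11.038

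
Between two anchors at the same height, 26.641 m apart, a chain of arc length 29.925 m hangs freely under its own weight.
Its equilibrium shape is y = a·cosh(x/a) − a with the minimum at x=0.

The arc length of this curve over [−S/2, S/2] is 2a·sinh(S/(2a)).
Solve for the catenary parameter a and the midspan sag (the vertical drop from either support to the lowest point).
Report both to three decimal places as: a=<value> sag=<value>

seed: a₀ = √(S³/(24(L−S))) = √(26.641³/(24·3.284)) = 15.488829
iter 1: u=0.860007  f(a)=+1.236e-01  f'(a)=-4.563e-01  a ← 15.488829 − (+1.236e-01/-4.563e-01) = 15.759744
iter 2: u=0.845223  f(a)=+3.318e-03  f'(a)=-4.321e-01  a ← 15.759744 − (+3.318e-03/-4.321e-01) = 15.767422
iter 3: u=0.844812  f(a)=+2.536e-06  f'(a)=-4.314e-01  a ← 15.767422 − (+2.536e-06/-4.314e-01) = 15.767428
iter 4: u=0.844811  f(a)=+1.489e-12  f'(a)=-4.314e-01  a ← 15.767428 − (+1.489e-12/-4.314e-01) = 15.767428
converged: |Δa| < 1e-12 after 4 iterations
sag = a·(cosh(S/(2a)) − 1) = 15.767428·(cosh(0.844811) − 1) = 5.969365
T_max/T_min = cosh(S/(2a)) = 1.378588

a=15.767 sag=5.969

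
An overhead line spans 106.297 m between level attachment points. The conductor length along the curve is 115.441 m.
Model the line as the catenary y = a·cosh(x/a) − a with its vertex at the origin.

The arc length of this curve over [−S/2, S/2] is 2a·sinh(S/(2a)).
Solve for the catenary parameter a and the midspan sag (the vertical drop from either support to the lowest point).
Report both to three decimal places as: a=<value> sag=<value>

a=74.915 sag=19.657

seed: a₀ = √(S³/(24(L−S))) = √(106.297³/(24·9.144)) = 73.978885
iter 1: u=0.718428  f(a)=+2.389e-01  f'(a)=-2.602e-01  a ← 73.978885 − (+2.389e-01/-2.602e-01) = 74.897015
iter 2: u=0.709621  f(a)=+4.520e-03  f'(a)=-2.504e-01  a ← 74.897015 − (+4.520e-03/-2.504e-01) = 74.915064
iter 3: u=0.709450  f(a)=+1.687e-06  f'(a)=-2.503e-01  a ← 74.915064 − (+1.687e-06/-2.503e-01) = 74.915070
iter 4: u=0.709450  f(a)=+2.416e-13  f'(a)=-2.503e-01  a ← 74.915070 − (+2.416e-13/-2.503e-01) = 74.915070
converged: |Δa| < 1e-12 after 4 iterations
sag = a·(cosh(S/(2a)) − 1) = 74.915070·(cosh(0.709450) − 1) = 19.657251
T_max/T_min = cosh(S/(2a)) = 1.262394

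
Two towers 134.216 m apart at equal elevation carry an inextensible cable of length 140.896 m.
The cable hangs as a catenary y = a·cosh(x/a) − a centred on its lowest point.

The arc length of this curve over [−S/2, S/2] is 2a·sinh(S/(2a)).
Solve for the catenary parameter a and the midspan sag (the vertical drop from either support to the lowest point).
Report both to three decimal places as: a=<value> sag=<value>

a=123.710 sag=18.652

seed: a₀ = √(S³/(24(L−S))) = √(134.216³/(24·6.680)) = 122.804020
iter 1: u=0.546464  f(a)=+1.005e-01  f'(a)=-1.121e-01  a ← 122.804020 − (+1.005e-01/-1.121e-01) = 123.700317
iter 2: u=0.542505  f(a)=+1.110e-03  f'(a)=-1.096e-01  a ← 123.700317 − (+1.110e-03/-1.096e-01) = 123.710447
iter 3: u=0.542460  f(a)=+1.390e-07  f'(a)=-1.096e-01  a ← 123.710447 − (+1.390e-07/-1.096e-01) = 123.710448
iter 4: u=0.542460  f(a)=-2.842e-14  f'(a)=-1.096e-01  a ← 123.710448 − (-2.842e-14/-1.096e-01) = 123.710448
converged: |Δa| < 1e-12 after 4 iterations
sag = a·(cosh(S/(2a)) − 1) = 123.710448·(cosh(0.542460) − 1) = 18.652453
T_max/T_min = cosh(S/(2a)) = 1.150775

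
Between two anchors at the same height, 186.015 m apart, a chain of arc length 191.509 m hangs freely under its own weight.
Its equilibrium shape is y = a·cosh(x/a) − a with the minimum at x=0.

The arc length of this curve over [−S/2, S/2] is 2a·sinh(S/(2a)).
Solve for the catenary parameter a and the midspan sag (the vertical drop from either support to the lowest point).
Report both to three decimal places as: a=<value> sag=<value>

a=221.911 sag=19.778

seed: a₀ = √(S³/(24(L−S))) = √(186.015³/(24·5.494)) = 220.938805
iter 1: u=0.420965  f(a)=+4.889e-02  f'(a)=-5.062e-02  a ← 220.938805 − (+4.889e-02/-5.062e-02) = 221.904545
iter 2: u=0.419133  f(a)=+3.224e-04  f'(a)=-4.995e-02  a ← 221.904545 − (+3.224e-04/-4.995e-02) = 221.910999
iter 3: u=0.419121  f(a)=+1.423e-08  f'(a)=-4.995e-02  a ← 221.910999 − (+1.423e-08/-4.995e-02) = 221.910999
iter 4: u=0.419121  f(a)=+0.000e+00  f'(a)=-4.995e-02  a ← 221.910999 − (+0.000e+00/-4.995e-02) = 221.910999
converged: |Δa| < 1e-12 after 4 iterations
sag = a·(cosh(S/(2a)) − 1) = 221.910999·(cosh(0.419121) − 1) = 19.777676
T_max/T_min = cosh(S/(2a)) = 1.089124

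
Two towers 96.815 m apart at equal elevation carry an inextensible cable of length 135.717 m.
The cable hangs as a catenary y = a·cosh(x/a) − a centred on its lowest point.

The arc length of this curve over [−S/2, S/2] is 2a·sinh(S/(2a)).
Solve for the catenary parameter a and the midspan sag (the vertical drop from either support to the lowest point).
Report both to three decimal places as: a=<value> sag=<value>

a=32.905 sag=42.511

seed: a₀ = √(S³/(24(L−S))) = √(96.815³/(24·38.902)) = 31.176143
iter 1: u=1.552710  f(a)=+4.968e+00  f'(a)=-3.151e+00  a ← 31.176143 − (+4.968e+00/-3.151e+00) = 32.752499
iter 2: u=1.477979  f(a)=+4.016e-01  f'(a)=-2.661e+00  a ← 32.752499 − (+4.016e-01/-2.661e+00) = 32.903454
iter 3: u=1.471198  f(a)=+3.136e-03  f'(a)=-2.619e+00  a ← 32.903454 − (+3.136e-03/-2.619e+00) = 32.904651
iter 4: u=1.471145  f(a)=+1.944e-07  f'(a)=-2.619e+00  a ← 32.904651 − (+1.944e-07/-2.619e+00) = 32.904651
iter 5: u=1.471145  f(a)=+0.000e+00  f'(a)=-2.619e+00  a ← 32.904651 − (+0.000e+00/-2.619e+00) = 32.904651
converged: |Δa| < 1e-12 after 5 iterations
sag = a·(cosh(S/(2a)) − 1) = 32.904651·(cosh(1.471145) − 1) = 42.510812
T_max/T_min = cosh(S/(2a)) = 2.291939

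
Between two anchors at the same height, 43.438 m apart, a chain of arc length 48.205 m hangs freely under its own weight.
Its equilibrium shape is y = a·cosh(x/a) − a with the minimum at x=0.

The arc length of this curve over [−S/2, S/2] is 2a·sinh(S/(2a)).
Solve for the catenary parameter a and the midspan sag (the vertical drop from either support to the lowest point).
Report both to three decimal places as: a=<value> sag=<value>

a=27.195 sag=9.144

seed: a₀ = √(S³/(24(L−S))) = √(43.438³/(24·4.767)) = 26.765572
iter 1: u=0.811453  f(a)=+1.594e-01  f'(a)=-3.802e-01  a ← 26.765572 − (+1.594e-01/-3.802e-01) = 27.184876
iter 2: u=0.798937  f(a)=+3.824e-03  f'(a)=-3.622e-01  a ← 27.184876 − (+3.824e-03/-3.622e-01) = 27.195433
iter 3: u=0.798627  f(a)=+2.319e-06  f'(a)=-3.617e-01  a ← 27.195433 − (+2.319e-06/-3.617e-01) = 27.195439
iter 4: u=0.798627  f(a)=+8.527e-13  f'(a)=-3.617e-01  a ← 27.195439 − (+8.527e-13/-3.617e-01) = 27.195439
converged: |Δa| < 1e-12 after 4 iterations
sag = a·(cosh(S/(2a)) − 1) = 27.195439·(cosh(0.798627) − 1) = 9.143554
T_max/T_min = cosh(S/(2a)) = 1.336216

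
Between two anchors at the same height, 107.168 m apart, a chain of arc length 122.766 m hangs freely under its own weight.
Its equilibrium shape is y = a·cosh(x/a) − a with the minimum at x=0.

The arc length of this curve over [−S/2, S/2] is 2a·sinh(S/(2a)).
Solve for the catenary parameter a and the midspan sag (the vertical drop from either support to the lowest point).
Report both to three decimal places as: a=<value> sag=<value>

seed: a₀ = √(S³/(24(L−S))) = √(107.168³/(24·15.598)) = 57.339990
iter 1: u=0.934496  f(a)=+6.954e-01  f'(a)=-5.931e-01  a ← 57.339990 − (+6.954e-01/-5.931e-01) = 58.512545
iter 2: u=0.915769  f(a)=+2.190e-02  f'(a)=-5.562e-01  a ← 58.512545 − (+2.190e-02/-5.562e-01) = 58.551923
iter 3: u=0.915154  f(a)=+2.330e-05  f'(a)=-5.551e-01  a ← 58.551923 − (+2.330e-05/-5.551e-01) = 58.551965
iter 4: u=0.915153  f(a)=+2.639e-11  f'(a)=-5.551e-01  a ← 58.551965 − (+2.639e-11/-5.551e-01) = 58.551965
converged: |Δa| < 1e-12 after 4 iterations
sag = a·(cosh(S/(2a)) − 1) = 58.551965·(cosh(0.915153) − 1) = 26.278485
T_max/T_min = cosh(S/(2a)) = 1.448806

a=58.552 sag=26.278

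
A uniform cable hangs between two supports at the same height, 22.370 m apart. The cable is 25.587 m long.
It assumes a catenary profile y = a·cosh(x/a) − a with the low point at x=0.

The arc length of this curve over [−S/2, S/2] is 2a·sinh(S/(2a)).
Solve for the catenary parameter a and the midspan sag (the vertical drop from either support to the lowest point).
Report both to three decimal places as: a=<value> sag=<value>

a=12.293 sag=5.449

seed: a₀ = √(S³/(24(L−S))) = √(22.370³/(24·3.217)) = 12.041146
iter 1: u=0.928898  f(a)=+1.417e-01  f'(a)=-5.819e-01  a ← 12.041146 − (+1.417e-01/-5.819e-01) = 12.284624
iter 2: u=0.910488  f(a)=+4.411e-03  f'(a)=-5.462e-01  a ← 12.284624 − (+4.411e-03/-5.462e-01) = 12.292700
iter 3: u=0.909890  f(a)=+4.581e-06  f'(a)=-5.450e-01  a ← 12.292700 − (+4.581e-06/-5.450e-01) = 12.292709
iter 4: u=0.909889  f(a)=+4.956e-12  f'(a)=-5.450e-01  a ← 12.292709 − (+4.956e-12/-5.450e-01) = 12.292709
converged: |Δa| < 1e-12 after 4 iterations
sag = a·(cosh(S/(2a)) − 1) = 12.292709·(cosh(0.909889) − 1) = 5.449454
T_max/T_min = cosh(S/(2a)) = 1.443308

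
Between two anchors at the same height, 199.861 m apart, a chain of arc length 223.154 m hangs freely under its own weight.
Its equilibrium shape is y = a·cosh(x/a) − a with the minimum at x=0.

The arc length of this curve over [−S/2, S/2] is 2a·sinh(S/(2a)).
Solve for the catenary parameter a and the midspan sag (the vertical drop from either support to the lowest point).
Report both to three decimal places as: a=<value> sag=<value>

a=121.537 sag=43.450

seed: a₀ = √(S³/(24(L−S))) = √(199.861³/(24·23.293)) = 119.501608
iter 1: u=0.836227  f(a)=+8.281e-01  f'(a)=-4.178e-01  a ← 119.501608 − (+8.281e-01/-4.178e-01) = 121.483734
iter 2: u=0.822583  f(a)=+2.105e-02  f'(a)=-3.968e-01  a ← 121.483734 − (+2.105e-02/-3.968e-01) = 121.536792
iter 3: u=0.822224  f(a)=+1.439e-05  f'(a)=-3.962e-01  a ← 121.536792 − (+1.439e-05/-3.962e-01) = 121.536829
iter 4: u=0.822224  f(a)=+6.764e-12  f'(a)=-3.962e-01  a ← 121.536829 − (+6.764e-12/-3.962e-01) = 121.536829
converged: |Δa| < 1e-12 after 4 iterations
sag = a·(cosh(S/(2a)) − 1) = 121.536829·(cosh(0.822224) − 1) = 43.449921
T_max/T_min = cosh(S/(2a)) = 1.357504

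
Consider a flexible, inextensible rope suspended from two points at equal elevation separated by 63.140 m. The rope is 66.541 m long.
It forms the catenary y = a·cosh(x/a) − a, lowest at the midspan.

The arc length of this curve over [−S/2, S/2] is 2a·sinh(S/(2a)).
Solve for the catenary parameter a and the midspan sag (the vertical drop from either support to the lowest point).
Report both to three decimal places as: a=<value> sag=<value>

a=55.976 sag=9.141

seed: a₀ = √(S³/(24(L−S))) = √(63.140³/(24·3.401)) = 55.532590
iter 1: u=0.568495  f(a)=+5.538e-02  f'(a)=-1.265e-01  a ← 55.532590 − (+5.538e-02/-1.265e-01) = 55.970428
iter 2: u=0.564048  f(a)=+6.618e-04  f'(a)=-1.235e-01  a ← 55.970428 − (+6.618e-04/-1.235e-01) = 55.975788
iter 3: u=0.563994  f(a)=+9.705e-08  f'(a)=-1.234e-01  a ← 55.975788 − (+9.705e-08/-1.234e-01) = 55.975789
iter 4: u=0.563994  f(a)=-1.421e-14  f'(a)=-1.234e-01  a ← 55.975789 − (-1.421e-14/-1.234e-01) = 55.975789
converged: |Δa| < 1e-12 after 4 iterations
sag = a·(cosh(S/(2a)) − 1) = 55.975789·(cosh(0.563994) − 1) = 9.141145
T_max/T_min = cosh(S/(2a)) = 1.163305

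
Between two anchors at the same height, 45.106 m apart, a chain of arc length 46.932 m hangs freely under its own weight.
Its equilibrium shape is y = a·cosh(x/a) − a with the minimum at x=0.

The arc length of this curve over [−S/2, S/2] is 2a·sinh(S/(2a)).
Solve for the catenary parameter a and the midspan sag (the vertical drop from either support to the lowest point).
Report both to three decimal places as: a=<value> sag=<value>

a=46.036 sag=5.636

seed: a₀ = √(S³/(24(L−S))) = √(45.106³/(24·1.826)) = 45.760996
iter 1: u=0.492843  f(a)=+2.230e-02  f'(a)=-8.176e-02  a ← 45.760996 − (+2.230e-02/-8.176e-02) = 46.033802
iter 2: u=0.489923  f(a)=+2.010e-04  f'(a)=-8.029e-02  a ← 46.033802 − (+2.010e-04/-8.029e-02) = 46.036305
iter 3: u=0.489896  f(a)=+1.666e-08  f'(a)=-8.028e-02  a ← 46.036305 − (+1.666e-08/-8.028e-02) = 46.036305
iter 4: u=0.489896  f(a)=+7.105e-15  f'(a)=-8.028e-02  a ← 46.036305 − (+7.105e-15/-8.028e-02) = 46.036305
converged: |Δa| < 1e-12 after 4 iterations
sag = a·(cosh(S/(2a)) − 1) = 46.036305·(cosh(0.489896) − 1) = 5.635685
T_max/T_min = cosh(S/(2a)) = 1.122418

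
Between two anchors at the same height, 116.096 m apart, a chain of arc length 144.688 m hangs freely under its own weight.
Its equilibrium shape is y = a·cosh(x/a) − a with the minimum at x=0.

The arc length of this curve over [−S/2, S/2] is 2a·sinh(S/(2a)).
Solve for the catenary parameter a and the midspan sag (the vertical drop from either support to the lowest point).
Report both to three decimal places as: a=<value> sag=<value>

seed: a₀ = √(S³/(24(L−S))) = √(116.096³/(24·28.592)) = 47.752707
iter 1: u=1.215596  f(a)=+2.188e+00  f'(a)=-1.384e+00  a ← 47.752707 − (+2.188e+00/-1.384e+00) = 49.333825
iter 2: u=1.176637  f(a)=+1.134e-01  f'(a)=-1.244e+00  a ← 49.333825 − (+1.134e-01/-1.244e+00) = 49.424972
iter 3: u=1.174467  f(a)=+3.412e-04  f'(a)=-1.237e+00  a ← 49.424972 − (+3.412e-04/-1.237e+00) = 49.425248
iter 4: u=1.174460  f(a)=+3.111e-09  f'(a)=-1.237e+00  a ← 49.425248 − (+3.111e-09/-1.237e+00) = 49.425248
iter 5: u=1.174460  f(a)=+0.000e+00  f'(a)=-1.237e+00  a ← 49.425248 − (+0.000e+00/-1.237e+00) = 49.425248
converged: |Δa| < 1e-12 after 5 iterations
sag = a·(cosh(S/(2a)) − 1) = 49.425248·(cosh(1.174460) − 1) = 38.190444
T_max/T_min = cosh(S/(2a)) = 1.772691

a=49.425 sag=38.190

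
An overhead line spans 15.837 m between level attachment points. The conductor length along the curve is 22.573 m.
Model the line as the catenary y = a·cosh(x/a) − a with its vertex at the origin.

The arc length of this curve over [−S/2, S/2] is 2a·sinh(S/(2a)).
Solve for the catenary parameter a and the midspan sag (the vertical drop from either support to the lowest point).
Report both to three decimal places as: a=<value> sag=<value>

a=5.246 sag=7.200

seed: a₀ = √(S³/(24(L−S))) = √(15.837³/(24·6.736)) = 4.956815
iter 1: u=1.597498  f(a)=+9.136e-01  f'(a)=-3.478e+00  a ← 4.956815 − (+9.136e-01/-3.478e+00) = 5.219522
iter 2: u=1.517093  f(a)=+7.766e-02  f'(a)=-2.910e+00  a ← 5.219522 − (+7.766e-02/-2.910e+00) = 5.246213
iter 3: u=1.509374  f(a)=+6.763e-04  f'(a)=-2.859e+00  a ← 5.246213 − (+6.763e-04/-2.859e+00) = 5.246450
iter 4: u=1.509306  f(a)=+5.227e-08  f'(a)=-2.859e+00  a ← 5.246450 − (+5.227e-08/-2.859e+00) = 5.246450
iter 5: u=1.509306  f(a)=+3.553e-15  f'(a)=-2.859e+00  a ← 5.246450 − (+3.553e-15/-2.859e+00) = 5.246450
converged: |Δa| < 1e-12 after 5 iterations
sag = a·(cosh(S/(2a)) − 1) = 5.246450·(cosh(1.509306) − 1) = 7.199847
T_max/T_min = cosh(S/(2a)) = 2.372327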